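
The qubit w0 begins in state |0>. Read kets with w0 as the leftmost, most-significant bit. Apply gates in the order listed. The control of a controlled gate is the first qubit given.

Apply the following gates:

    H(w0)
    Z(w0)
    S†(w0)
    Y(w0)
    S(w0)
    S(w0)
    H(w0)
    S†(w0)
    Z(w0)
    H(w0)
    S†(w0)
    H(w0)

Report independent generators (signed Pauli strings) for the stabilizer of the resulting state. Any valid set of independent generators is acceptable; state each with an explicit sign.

The final state is stabilized by the group generated by -X; other independent generating sets are equally valid.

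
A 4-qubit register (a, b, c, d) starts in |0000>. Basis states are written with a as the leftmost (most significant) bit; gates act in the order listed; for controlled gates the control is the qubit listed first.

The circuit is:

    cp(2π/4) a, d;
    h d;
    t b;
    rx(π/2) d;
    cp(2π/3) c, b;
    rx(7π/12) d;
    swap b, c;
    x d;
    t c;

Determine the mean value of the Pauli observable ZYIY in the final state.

The expectation value of ZYIY is 0.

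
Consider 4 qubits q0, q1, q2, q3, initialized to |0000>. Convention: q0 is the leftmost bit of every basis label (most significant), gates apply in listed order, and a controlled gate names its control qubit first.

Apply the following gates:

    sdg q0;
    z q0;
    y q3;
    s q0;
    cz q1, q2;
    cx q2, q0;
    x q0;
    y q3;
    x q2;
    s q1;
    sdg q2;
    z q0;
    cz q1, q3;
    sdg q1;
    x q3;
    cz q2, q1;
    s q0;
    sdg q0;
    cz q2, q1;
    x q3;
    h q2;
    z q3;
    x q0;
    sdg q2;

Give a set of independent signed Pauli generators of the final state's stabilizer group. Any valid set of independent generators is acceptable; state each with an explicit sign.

The final state is stabilized by the group generated by +IIYI, +ZIII, +IZII, +IIIZ; other independent generating sets are equally valid. Key observation: steps 15-20 multiply out to the identity, so the circuit reduces to the remaining gates.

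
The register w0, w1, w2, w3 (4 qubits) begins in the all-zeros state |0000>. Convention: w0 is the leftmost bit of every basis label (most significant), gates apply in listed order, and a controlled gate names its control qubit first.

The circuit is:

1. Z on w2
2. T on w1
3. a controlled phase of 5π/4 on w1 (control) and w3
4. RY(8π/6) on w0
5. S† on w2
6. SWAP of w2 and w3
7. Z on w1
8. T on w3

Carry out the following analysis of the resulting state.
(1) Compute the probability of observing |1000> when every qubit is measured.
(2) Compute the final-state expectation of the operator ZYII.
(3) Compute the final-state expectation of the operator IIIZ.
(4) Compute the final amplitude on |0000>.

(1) A full measurement returns |1000> with probability 3/4.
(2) In the final state, ZYII has expectation 0.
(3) The observable IIIZ averages to 1.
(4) The amplitude on |0000> is -1/2.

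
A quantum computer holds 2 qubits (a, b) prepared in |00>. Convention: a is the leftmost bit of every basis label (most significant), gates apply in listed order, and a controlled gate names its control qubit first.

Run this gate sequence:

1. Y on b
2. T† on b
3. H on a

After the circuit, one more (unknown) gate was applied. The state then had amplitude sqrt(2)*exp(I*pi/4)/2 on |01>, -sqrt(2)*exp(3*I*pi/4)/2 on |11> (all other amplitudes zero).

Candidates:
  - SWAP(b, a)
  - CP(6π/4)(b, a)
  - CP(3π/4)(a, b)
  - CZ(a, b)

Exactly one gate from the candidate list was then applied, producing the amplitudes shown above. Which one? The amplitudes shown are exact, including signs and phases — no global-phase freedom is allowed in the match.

The applied gate was CP(6π/4)(b, a).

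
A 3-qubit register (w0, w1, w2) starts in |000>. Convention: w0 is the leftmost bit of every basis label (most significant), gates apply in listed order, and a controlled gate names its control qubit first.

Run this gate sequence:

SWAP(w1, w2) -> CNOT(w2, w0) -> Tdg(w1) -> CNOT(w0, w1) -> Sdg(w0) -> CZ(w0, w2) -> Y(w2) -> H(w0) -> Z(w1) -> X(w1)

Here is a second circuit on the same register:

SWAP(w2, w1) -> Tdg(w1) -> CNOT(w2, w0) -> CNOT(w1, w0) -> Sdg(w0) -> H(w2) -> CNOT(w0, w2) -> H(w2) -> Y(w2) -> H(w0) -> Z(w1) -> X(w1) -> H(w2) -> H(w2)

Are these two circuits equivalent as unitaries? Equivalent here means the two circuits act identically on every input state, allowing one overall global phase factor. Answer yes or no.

No, they are not equivalent — no single phase factor reconciles the two unitaries.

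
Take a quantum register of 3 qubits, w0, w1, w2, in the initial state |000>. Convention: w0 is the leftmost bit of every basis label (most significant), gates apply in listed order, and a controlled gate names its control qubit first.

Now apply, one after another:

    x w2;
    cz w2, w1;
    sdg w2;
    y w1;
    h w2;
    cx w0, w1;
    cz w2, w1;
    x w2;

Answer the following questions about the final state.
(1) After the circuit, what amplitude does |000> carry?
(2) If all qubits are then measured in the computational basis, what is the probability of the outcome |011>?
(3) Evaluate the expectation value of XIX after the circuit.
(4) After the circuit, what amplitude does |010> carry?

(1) |000> carries amplitude 0 in the final state.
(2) Outcome |011> occurs with probability 1/2.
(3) The observable XIX averages to 0.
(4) |010> carries amplitude sqrt(2)/2 in the final state.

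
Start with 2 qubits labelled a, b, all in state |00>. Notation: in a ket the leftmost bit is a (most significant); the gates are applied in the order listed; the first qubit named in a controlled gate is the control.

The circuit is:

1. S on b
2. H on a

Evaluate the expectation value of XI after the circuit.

The observable XI averages to 1.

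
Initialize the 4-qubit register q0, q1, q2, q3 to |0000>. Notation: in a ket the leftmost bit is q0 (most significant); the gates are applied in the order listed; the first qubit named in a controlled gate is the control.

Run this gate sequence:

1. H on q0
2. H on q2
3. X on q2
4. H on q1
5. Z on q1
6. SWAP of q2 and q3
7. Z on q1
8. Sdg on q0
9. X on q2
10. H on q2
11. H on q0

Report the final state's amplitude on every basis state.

The resulting statevector has amplitude sqrt(2)*(1 - I)/8 on |0000>, sqrt(2)*(1 - I)/8 on |0001>, sqrt(2)*(-1 + I)/8 on |0010>, sqrt(2)*(-1 + I)/8 on |0011>, sqrt(2)*(1 - I)/8 on |0100>, sqrt(2)*(1 - I)/8 on |0101>, sqrt(2)*(-1 + I)/8 on |0110>, sqrt(2)*(-1 + I)/8 on |0111>, sqrt(2)*(1 + I)/8 on |1000>, sqrt(2)*(1 + I)/8 on |1001>, sqrt(2)*(-1 - I)/8 on |1010>, sqrt(2)*(-1 - I)/8 on |1011>, sqrt(2)*(1 + I)/8 on |1100>, sqrt(2)*(1 + I)/8 on |1101>, sqrt(2)*(-1 - I)/8 on |1110>, sqrt(2)*(-1 - I)/8 on |1111>.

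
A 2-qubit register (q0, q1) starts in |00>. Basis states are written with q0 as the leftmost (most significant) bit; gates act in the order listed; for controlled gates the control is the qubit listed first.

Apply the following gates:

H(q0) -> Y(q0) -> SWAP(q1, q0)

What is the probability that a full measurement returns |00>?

A full measurement returns |00> with probability 1/2.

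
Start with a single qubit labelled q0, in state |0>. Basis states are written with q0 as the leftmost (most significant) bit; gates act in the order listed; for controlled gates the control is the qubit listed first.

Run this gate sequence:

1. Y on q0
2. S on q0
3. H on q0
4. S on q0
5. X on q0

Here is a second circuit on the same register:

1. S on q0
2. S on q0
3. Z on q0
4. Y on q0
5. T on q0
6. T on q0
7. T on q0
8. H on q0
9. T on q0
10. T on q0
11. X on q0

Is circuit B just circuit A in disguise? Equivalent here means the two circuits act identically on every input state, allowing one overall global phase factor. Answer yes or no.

No: there is an input state on which the two circuits produce genuinely different outputs (not merely differing by a phase).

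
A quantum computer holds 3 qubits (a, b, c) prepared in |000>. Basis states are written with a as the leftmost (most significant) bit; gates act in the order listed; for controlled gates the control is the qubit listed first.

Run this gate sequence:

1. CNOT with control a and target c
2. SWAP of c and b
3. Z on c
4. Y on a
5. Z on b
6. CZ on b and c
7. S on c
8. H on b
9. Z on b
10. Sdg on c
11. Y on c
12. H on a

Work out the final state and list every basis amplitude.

The final amplitudes are 0 on |000>, -1/2 on |001>, 0 on |010>, 1/2 on |011>, 0 on |100>, 1/2 on |101>, 0 on |110>, -1/2 on |111>.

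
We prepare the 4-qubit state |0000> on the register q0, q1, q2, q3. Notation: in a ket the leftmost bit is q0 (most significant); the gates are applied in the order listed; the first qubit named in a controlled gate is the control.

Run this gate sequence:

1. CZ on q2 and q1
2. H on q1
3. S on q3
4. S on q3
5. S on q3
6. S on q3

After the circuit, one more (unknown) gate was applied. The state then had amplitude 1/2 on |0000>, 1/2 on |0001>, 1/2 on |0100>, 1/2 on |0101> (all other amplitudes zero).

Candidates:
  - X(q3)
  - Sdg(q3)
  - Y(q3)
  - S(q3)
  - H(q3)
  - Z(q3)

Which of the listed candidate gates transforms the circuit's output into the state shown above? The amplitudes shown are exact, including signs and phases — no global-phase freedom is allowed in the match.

The applied gate was H(q3). Key observation: gates 3-6 undo each other exactly, leaving only the rest of the circuit to track.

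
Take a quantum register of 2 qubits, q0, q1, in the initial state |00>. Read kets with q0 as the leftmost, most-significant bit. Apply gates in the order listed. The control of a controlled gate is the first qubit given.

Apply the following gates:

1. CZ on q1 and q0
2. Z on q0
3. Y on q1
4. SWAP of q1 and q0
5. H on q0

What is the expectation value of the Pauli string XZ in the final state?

The expectation value of XZ is -1.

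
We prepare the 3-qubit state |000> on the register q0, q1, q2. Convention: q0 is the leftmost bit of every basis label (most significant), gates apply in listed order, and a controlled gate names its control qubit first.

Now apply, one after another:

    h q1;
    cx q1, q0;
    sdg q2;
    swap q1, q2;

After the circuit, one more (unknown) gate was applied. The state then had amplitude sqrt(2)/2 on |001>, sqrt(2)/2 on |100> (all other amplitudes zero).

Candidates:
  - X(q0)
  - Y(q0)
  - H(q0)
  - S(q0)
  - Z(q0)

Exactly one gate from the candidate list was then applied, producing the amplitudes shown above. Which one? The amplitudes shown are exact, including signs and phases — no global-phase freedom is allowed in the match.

The applied gate was X(q0).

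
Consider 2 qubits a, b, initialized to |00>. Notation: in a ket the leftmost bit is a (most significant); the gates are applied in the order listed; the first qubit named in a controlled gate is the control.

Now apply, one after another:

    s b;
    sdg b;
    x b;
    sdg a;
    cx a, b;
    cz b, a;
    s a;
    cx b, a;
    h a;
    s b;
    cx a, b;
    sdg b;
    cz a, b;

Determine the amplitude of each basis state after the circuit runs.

The resulting statevector has amplitude 0 on |00>, sqrt(2)/2 on |01>, -sqrt(2)*I/2 on |10>, 0 on |11>. Key observation: steps 1-2 multiply out to the identity, so the circuit reduces to the remaining gates.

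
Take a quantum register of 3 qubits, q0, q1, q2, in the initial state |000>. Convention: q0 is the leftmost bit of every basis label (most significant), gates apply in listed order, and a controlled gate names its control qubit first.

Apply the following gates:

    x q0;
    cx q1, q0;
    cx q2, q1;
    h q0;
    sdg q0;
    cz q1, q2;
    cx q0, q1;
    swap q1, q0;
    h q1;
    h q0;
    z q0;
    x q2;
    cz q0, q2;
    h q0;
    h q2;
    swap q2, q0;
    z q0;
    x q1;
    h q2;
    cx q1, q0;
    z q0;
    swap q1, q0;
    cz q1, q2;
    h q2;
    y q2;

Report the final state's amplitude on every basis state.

The final amplitudes are -sqrt(2)/4 on |000>, sqrt(2)*I/4 on |001>, sqrt(2)*I/4 on |010>, -sqrt(2)/4 on |011>, sqrt(2)/4 on |100>, sqrt(2)*I/4 on |101>, sqrt(2)*I/4 on |110>, sqrt(2)/4 on |111>.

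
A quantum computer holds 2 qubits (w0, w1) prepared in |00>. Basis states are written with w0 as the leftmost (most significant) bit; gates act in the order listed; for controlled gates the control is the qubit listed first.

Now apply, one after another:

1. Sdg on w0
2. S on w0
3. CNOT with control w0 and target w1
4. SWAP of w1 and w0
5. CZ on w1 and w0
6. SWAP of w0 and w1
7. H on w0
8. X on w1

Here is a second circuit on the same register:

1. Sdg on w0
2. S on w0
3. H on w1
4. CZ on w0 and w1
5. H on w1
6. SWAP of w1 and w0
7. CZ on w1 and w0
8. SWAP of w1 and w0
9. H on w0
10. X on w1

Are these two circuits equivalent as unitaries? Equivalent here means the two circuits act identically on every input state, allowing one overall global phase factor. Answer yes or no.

Yes: on every input state the two circuits agree up to one overall phase factor.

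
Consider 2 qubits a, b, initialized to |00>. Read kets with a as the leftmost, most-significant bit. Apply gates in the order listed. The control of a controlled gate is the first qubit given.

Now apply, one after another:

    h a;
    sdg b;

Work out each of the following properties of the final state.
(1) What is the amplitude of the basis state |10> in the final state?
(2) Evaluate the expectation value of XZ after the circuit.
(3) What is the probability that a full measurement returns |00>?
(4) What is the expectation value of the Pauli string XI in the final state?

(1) The final state's coefficient on |10> equals sqrt(2)/2.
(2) The expectation value of XZ is 1.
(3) Outcome |00> occurs with probability 1/2.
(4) The expectation value of XI is 1.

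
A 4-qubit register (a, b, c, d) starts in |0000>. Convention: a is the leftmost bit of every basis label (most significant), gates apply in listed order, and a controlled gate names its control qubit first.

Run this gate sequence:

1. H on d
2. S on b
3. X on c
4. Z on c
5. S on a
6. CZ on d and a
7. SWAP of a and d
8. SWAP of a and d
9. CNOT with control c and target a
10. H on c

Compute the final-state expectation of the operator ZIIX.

The observable ZIIX averages to -1. Key observation: steps 7-8 multiply out to the identity, so the circuit reduces to the remaining gates.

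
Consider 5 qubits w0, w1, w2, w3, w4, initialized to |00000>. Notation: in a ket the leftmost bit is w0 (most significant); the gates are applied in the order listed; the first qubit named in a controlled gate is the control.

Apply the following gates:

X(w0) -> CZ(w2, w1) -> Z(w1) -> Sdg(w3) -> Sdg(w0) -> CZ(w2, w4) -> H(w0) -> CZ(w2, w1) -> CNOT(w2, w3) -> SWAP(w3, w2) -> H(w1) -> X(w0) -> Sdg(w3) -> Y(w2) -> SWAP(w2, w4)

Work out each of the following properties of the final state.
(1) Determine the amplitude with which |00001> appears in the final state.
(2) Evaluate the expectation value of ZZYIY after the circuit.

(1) |00001> carries amplitude -1/2 in the final state.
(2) The expectation value of ZZYIY is 0.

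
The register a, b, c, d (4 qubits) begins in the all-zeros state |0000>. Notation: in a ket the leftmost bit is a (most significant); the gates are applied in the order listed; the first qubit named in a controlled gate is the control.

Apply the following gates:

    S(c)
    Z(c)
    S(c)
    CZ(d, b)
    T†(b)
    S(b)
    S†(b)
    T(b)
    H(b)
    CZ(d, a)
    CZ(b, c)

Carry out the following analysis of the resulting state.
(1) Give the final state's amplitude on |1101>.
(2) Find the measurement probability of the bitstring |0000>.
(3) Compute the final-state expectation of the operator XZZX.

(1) |1101> carries amplitude 0 in the final state. Key observation: steps 5-8 multiply out to the identity, so the circuit reduces to the remaining gates.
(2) The probability of measuring |0000> is 1/2.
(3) The observable XZZX averages to 0.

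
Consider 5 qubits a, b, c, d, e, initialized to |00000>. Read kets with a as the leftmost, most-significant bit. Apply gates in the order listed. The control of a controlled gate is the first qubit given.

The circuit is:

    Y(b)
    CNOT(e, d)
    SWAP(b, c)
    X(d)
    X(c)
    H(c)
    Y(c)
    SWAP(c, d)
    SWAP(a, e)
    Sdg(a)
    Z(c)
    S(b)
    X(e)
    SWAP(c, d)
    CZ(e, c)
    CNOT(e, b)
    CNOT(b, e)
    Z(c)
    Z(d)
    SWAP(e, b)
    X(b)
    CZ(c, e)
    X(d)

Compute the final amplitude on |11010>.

The amplitude on |11010> is 0.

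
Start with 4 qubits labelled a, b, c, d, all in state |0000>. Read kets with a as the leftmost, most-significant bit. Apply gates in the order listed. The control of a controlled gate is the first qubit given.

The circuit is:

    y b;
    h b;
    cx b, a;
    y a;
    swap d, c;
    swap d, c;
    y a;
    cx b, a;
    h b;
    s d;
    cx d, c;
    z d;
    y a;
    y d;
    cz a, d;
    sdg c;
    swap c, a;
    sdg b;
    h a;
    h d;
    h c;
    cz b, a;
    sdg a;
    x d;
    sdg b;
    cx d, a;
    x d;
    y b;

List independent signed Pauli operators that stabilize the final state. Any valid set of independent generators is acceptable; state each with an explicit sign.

The stabilizer group can be generated by -YIIZ, -IIXI, +ZIIY, +IZII, among other valid generating sets. Key observation: steps 2-9 multiply out to the identity, so the circuit reduces to the remaining gates.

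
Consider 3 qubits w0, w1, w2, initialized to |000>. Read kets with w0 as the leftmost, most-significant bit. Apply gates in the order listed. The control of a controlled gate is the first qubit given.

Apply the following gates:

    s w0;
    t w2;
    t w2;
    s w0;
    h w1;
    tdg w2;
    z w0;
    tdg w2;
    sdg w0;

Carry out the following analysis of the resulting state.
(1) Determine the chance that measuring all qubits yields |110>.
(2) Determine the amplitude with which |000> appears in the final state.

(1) The probability of measuring |110> is 0.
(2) |000> carries amplitude sqrt(2)/2 in the final state.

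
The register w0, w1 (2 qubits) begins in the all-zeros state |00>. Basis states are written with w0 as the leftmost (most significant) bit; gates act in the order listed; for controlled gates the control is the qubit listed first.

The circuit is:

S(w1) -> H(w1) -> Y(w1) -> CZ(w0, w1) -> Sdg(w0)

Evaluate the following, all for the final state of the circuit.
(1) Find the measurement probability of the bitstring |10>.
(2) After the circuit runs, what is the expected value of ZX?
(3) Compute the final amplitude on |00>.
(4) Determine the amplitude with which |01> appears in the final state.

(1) The probability of measuring |10> is 0.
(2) In the final state, ZX has expectation -1.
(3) |00> carries amplitude -sqrt(2)*I/2 in the final state.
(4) |01> carries amplitude sqrt(2)*I/2 in the final state.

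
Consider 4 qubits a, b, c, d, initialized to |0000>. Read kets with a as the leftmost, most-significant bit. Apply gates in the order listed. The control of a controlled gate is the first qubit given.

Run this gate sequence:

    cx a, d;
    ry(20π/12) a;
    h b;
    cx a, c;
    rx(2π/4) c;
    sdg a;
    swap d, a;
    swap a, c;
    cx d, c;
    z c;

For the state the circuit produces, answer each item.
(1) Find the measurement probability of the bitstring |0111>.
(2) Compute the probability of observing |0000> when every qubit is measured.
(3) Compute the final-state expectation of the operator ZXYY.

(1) Outcome |0111> occurs with probability 1/16.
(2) Outcome |0000> occurs with probability 3/16.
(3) The expectation value of ZXYY is sqrt(3)/2.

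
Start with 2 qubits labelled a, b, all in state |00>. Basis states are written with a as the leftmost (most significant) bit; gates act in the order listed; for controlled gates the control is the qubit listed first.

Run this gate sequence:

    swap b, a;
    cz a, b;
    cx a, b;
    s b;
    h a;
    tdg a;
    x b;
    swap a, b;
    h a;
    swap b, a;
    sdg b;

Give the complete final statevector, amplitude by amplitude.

The resulting statevector has amplitude 1/2 on |00>, I/2 on |01>, -exp(3*I*pi/4)/2 on |10>, exp(I*pi/4)/2 on |11>.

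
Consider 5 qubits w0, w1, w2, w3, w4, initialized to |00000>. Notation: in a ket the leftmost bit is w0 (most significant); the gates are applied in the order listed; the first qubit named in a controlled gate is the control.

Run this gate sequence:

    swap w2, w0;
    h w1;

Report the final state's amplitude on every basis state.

After the circuit, the state carries amplitude sqrt(2)/2 on |00000>, sqrt(2)/2 on |01000>, and 0 on every other basis state.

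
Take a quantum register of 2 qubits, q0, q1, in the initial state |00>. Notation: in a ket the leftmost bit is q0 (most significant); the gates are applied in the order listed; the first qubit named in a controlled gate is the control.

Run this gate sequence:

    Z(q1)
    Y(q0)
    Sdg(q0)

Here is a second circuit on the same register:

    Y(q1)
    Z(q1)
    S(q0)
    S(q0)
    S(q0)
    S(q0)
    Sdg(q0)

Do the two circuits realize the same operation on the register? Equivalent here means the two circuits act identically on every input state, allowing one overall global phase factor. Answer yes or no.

No — the two circuits implement different unitaries, even allowing a global phase.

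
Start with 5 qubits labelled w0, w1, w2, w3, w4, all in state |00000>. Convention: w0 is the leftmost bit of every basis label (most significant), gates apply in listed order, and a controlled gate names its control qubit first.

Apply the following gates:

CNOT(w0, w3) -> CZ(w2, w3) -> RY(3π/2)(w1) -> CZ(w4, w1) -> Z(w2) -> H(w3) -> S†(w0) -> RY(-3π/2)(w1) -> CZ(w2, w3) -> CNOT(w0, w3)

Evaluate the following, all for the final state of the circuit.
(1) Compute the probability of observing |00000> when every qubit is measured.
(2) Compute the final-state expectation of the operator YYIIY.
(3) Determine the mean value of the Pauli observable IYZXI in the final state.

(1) A full measurement returns |00000> with probability 1/2.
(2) The expectation value of YYIIY is 0.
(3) In the final state, IYZXI has expectation 0.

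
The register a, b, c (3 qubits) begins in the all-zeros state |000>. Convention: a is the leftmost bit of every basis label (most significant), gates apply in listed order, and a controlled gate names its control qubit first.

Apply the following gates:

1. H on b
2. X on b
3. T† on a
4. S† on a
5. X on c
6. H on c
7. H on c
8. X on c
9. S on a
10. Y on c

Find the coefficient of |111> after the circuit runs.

The final state's coefficient on |111> equals 0. Key observation: gates 4-9 undo each other exactly, leaving only the rest of the circuit to track.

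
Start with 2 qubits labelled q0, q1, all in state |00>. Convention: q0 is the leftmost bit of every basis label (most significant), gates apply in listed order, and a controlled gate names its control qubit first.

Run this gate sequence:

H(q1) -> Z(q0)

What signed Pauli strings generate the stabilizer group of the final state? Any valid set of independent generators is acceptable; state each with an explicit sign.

The stabilizer group can be generated by +IX, +ZI, among other valid generating sets.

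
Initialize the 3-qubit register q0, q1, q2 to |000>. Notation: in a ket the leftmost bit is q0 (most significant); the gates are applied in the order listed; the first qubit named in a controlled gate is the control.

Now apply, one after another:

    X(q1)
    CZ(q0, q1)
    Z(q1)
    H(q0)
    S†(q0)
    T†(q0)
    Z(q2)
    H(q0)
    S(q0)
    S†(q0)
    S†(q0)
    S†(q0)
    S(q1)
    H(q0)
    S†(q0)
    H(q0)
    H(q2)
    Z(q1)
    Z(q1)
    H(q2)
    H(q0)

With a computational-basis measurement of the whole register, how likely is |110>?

A full measurement returns |110> with probability 1/2. Key observation: gates 16-21 undo each other exactly, leaving only the rest of the circuit to track.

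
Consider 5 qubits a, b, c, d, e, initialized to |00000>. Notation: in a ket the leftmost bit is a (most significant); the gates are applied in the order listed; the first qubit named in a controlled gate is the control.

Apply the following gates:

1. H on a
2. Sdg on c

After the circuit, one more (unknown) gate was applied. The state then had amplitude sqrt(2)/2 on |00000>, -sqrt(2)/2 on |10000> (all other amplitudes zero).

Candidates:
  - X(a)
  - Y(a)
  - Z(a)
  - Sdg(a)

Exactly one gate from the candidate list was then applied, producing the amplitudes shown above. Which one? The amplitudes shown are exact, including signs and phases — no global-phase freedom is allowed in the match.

The applied gate was Z(a).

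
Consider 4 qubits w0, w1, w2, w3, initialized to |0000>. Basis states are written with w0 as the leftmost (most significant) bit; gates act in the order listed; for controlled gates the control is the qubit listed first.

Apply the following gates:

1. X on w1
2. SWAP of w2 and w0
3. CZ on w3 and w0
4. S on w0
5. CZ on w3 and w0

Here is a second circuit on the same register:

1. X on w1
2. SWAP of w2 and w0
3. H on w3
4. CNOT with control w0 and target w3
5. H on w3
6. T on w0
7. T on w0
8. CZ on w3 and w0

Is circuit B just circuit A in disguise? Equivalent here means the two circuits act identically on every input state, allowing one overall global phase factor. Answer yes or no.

Yes: on every input state the two circuits agree up to one overall phase factor.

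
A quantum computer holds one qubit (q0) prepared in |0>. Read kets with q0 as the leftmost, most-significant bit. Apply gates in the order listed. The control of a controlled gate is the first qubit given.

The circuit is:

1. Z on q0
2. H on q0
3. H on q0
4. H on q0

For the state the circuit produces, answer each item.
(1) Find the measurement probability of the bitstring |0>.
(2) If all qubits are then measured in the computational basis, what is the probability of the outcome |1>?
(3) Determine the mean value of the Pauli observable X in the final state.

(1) The probability of measuring |0> is 1/2. Key observation: steps 3-4 multiply out to the identity, so the circuit reduces to the remaining gates.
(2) A full measurement returns |1> with probability 1/2.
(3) The observable X averages to 1.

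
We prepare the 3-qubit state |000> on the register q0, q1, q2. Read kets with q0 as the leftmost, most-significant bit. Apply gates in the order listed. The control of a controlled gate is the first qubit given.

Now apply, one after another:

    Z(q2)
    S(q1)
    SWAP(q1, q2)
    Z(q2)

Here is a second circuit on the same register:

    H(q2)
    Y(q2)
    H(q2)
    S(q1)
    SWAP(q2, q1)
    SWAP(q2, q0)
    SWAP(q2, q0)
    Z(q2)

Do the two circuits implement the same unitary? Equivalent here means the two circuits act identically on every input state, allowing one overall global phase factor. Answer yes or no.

No, they are not equivalent — no single phase factor reconciles the two unitaries.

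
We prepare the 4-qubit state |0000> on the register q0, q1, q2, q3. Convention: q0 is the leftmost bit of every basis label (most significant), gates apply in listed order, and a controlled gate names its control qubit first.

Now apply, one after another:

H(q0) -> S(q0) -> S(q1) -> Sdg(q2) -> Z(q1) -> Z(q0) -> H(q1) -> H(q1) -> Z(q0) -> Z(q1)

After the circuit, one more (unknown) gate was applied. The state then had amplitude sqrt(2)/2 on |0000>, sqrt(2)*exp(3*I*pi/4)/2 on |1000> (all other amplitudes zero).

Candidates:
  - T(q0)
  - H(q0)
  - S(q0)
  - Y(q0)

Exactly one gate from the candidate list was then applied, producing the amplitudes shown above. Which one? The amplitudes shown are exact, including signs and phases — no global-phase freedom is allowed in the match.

The unique candidate consistent with the amplitudes is T(q0). Key observation: the block from step 5 through step 10 cancels to the identity and can be dropped.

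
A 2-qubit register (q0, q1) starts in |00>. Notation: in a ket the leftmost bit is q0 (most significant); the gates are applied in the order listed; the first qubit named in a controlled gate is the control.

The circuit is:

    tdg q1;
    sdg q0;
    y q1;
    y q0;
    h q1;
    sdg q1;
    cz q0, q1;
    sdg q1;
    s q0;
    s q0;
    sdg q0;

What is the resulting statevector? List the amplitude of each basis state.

The resulting statevector has amplitude 0 on |00>, 0 on |01>, -sqrt(2)*I/2 on |10>, sqrt(2)*I/2 on |11>. Key observation: steps 10-11 multiply out to the identity, so the circuit reduces to the remaining gates.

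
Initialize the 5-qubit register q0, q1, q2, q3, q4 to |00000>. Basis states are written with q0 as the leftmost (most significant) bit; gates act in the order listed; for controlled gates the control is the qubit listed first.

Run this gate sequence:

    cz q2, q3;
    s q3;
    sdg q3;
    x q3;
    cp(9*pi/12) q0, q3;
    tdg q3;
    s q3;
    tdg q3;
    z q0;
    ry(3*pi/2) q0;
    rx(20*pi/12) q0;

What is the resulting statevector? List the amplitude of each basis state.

The resulting statevector has amplitude sqrt(6)/4 - sqrt(2)*I/4 on |00010>, -sqrt(6)/4 + sqrt(2)*I/4 on |10010>, and 0 on every other basis state. Key observation: the block from step 2 through step 3 cancels to the identity and can be dropped.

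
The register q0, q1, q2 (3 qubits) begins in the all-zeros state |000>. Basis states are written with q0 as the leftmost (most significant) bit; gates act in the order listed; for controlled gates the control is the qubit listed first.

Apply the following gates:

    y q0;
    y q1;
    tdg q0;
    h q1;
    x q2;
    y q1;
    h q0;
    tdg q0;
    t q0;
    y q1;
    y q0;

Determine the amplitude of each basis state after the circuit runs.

The final amplitudes are 0 on |000>, -exp(I*pi/4)/2 on |001>, 0 on |010>, exp(I*pi/4)/2 on |011>, 0 on |100>, -exp(I*pi/4)/2 on |101>, 0 on |110>, exp(I*pi/4)/2 on |111>.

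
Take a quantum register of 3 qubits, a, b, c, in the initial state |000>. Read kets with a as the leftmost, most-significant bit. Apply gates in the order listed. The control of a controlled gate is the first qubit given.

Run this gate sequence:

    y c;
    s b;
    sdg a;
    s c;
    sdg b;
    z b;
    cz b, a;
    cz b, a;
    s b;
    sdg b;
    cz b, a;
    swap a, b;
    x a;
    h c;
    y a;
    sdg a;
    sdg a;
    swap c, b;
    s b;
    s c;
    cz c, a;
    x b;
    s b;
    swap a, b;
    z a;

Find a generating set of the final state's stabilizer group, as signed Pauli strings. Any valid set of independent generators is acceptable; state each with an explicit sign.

One valid set of independent stabilizer generators is +XII, +IZI, +IIZ (any independent generating set of the same group is equally correct). Key observation: steps 7-8 multiply out to the identity, so the circuit reduces to the remaining gates.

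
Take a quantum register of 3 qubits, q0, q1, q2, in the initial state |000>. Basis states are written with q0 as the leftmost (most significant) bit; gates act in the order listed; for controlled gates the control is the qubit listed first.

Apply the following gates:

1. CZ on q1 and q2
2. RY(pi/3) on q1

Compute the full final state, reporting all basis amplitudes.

The resulting statevector has amplitude sqrt(3)/2 on |000>, 1/2 on |010>, and 0 on every other basis state.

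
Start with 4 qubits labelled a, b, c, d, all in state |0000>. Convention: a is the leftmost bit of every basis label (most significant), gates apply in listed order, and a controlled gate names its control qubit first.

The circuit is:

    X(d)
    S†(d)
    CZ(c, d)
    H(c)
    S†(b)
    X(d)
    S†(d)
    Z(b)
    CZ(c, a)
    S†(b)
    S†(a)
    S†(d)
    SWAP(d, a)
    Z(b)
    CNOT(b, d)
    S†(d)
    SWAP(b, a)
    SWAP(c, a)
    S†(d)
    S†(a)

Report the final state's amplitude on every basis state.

After the circuit, the state carries amplitude -sqrt(2)*I/2 on |0000>, -sqrt(2)/2 on |1000>, and 0 on every other basis state.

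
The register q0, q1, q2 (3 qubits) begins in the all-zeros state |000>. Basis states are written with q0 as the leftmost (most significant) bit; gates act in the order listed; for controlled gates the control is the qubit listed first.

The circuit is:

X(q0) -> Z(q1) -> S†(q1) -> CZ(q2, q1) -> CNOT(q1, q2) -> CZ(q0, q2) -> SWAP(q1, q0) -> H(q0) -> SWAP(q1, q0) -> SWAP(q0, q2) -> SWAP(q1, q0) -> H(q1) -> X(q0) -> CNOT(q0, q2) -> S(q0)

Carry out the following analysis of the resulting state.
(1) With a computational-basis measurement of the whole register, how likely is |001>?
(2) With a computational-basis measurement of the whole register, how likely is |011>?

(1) A full measurement returns |001> with probability 1/4.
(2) Outcome |011> occurs with probability 1/4.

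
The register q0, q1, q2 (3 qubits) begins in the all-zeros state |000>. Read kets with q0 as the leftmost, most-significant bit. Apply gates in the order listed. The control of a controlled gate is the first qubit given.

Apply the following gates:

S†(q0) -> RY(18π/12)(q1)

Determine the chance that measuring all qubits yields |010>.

The probability of measuring |010> is 1/2.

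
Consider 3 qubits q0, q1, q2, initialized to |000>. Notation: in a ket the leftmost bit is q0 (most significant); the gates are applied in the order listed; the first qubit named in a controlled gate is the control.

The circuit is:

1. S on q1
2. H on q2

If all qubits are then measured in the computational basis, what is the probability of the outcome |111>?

Outcome |111> occurs with probability 0.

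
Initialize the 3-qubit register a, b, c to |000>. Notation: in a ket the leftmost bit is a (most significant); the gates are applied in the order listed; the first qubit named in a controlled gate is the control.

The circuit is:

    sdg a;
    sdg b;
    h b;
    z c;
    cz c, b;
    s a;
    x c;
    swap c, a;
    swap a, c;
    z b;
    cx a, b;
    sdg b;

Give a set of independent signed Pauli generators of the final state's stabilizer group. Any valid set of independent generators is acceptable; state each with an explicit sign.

One valid set of independent stabilizer generators is +IYI, +ZII, -IIZ (any independent generating set of the same group is equally correct).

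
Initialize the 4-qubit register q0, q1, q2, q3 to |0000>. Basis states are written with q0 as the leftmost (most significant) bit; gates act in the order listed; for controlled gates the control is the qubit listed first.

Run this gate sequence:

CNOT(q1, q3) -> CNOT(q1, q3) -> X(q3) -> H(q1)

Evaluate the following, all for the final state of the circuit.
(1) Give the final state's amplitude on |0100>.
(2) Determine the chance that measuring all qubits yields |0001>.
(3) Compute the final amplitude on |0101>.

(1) The final state's coefficient on |0100> equals 0.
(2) A full measurement returns |0001> with probability 1/2.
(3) The amplitude on |0101> is sqrt(2)/2.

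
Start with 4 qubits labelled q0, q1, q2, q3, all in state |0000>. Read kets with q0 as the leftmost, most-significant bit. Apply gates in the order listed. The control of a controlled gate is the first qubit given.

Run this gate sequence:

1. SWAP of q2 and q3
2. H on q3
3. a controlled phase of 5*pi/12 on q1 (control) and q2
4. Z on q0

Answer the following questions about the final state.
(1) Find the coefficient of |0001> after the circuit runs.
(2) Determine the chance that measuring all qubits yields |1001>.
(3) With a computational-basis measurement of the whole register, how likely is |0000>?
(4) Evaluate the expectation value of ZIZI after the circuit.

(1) |0001> carries amplitude sqrt(2)/2 in the final state.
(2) A full measurement returns |1001> with probability 0.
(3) Outcome |0000> occurs with probability 1/2.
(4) The expectation value of ZIZI is 1.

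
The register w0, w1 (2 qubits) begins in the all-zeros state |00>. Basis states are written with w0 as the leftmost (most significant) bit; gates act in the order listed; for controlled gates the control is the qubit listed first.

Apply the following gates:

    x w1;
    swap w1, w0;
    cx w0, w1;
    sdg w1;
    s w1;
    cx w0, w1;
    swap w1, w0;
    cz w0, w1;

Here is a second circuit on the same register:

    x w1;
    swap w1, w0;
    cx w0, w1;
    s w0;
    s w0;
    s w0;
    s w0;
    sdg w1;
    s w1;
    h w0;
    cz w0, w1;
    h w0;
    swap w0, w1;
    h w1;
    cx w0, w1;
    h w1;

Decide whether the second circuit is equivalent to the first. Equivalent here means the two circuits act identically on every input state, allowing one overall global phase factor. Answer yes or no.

No: there is an input state on which the two circuits produce genuinely different outputs (not merely differing by a phase).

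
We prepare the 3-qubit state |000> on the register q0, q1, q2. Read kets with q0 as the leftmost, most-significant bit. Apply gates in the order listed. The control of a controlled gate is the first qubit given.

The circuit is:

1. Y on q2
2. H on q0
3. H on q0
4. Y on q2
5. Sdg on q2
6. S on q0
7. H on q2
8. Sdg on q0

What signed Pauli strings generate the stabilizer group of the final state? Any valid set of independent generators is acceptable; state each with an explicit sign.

One valid set of independent stabilizer generators is +IIX, +ZII, +IZI (any independent generating set of the same group is equally correct). Key observation: gates 1-4 undo each other exactly, leaving only the rest of the circuit to track.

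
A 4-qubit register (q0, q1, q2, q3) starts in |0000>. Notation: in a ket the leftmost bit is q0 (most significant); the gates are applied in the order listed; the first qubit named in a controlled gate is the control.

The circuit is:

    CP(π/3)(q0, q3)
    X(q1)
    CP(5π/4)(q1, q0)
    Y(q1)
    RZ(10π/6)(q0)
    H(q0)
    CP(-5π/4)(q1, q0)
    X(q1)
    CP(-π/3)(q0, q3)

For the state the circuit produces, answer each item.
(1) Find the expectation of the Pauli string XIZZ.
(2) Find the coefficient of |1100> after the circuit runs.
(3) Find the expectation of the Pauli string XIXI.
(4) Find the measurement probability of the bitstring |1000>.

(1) The expectation value of XIZZ is 1.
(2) The amplitude on |1100> is sqrt(2)*exp(2*I*pi/3)/2.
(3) The expectation value of XIXI is 0.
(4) The probability of measuring |1000> is 0.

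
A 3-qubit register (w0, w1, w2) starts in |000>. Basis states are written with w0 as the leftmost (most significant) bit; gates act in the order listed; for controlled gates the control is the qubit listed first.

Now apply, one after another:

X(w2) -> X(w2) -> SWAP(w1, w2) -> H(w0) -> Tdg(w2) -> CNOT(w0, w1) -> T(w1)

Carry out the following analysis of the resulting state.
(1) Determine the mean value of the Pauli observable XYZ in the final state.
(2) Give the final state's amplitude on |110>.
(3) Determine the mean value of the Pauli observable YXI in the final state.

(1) In the final state, XYZ has expectation sqrt(2)/2.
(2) The final state's coefficient on |110> equals sqrt(2)*exp(I*pi/4)/2.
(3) In the final state, YXI has expectation sqrt(2)/2.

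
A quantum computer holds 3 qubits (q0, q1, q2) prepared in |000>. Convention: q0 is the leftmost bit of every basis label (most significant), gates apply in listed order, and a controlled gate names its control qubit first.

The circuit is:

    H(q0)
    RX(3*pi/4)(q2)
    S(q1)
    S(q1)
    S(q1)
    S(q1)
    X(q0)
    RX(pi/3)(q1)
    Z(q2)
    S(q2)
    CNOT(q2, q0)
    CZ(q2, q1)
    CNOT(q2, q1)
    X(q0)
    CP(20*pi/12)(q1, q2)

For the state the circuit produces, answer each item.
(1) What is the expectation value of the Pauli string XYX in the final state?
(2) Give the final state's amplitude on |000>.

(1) The observable XYX averages to 3*sqrt(6)/16. Key observation: steps 3-6 multiply out to the identity, so the circuit reduces to the remaining gates.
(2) The amplitude on |000> is sqrt(12 - 6*sqrt(2))/8.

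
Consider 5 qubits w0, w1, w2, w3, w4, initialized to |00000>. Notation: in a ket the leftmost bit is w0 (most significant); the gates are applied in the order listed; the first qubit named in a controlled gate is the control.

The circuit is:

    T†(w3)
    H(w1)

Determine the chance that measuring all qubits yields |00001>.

A full measurement returns |00001> with probability 0.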